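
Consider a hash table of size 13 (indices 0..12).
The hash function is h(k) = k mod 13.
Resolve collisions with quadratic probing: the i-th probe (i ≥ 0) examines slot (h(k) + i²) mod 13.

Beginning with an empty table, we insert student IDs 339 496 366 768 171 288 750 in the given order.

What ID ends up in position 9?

Insert 339: h=1, slot 1 empty => index 1.
Insert 496: h=2, slot 2 empty => index 2.
Insert 366: h=2, slot 2 occupied => index 3.
Insert 768: h=1, slots 1,2 occupied => index 5.
Insert 171: h=2, slots 2,3 occupied => index 6.
Insert 288: h=2, slots 2,3,6 occupied => index 11.
Insert 750: h=9, slot 9 empty => index 9.
Table: [∅, 339, 496, 366, ∅, 768, 171, ∅, ∅, 750, ∅, 288, ∅]

750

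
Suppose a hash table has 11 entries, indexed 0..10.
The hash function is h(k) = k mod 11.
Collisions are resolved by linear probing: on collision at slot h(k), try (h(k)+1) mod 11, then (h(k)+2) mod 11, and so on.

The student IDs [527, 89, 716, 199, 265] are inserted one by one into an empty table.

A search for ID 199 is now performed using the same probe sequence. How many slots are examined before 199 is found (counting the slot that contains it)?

Insert 527: h=10, slot 10 empty → index 10.
Insert 89: h=1, slot 1 empty → index 1.
Insert 716: h=1, slot 1 occupied → index 2.
Insert 199: h=1, slots 1,2 occupied → index 3.
Insert 265: h=1, slots 1,2,3 occupied → index 4.
Table: [∅, 89, 716, 199, 265, ∅, ∅, ∅, ∅, ∅, 527]
Lookup 199: h=1, probe 1,2,3 → found at 3.

3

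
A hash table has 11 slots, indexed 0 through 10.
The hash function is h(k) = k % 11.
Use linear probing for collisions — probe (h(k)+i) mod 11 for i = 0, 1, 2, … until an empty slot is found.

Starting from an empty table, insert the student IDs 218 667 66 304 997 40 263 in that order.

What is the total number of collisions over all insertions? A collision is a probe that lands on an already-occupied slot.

218 hashes to 9; slot 9 is free -> place at 9.
667 hashes to 7; slot 7 is free -> place at 7.
66 hashes to 0; slot 0 is free -> place at 0.
304 hashes to 7; 7 taken -> place at 8.
997 hashes to 7; 7,8,9 taken -> place at 10.
40 hashes to 7; 7,8,9,10,0 taken -> place at 1.
263 hashes to 10; 10,0,1 taken -> place at 2.
Table: [66, 40, 263, —, —, —, —, 667, 304, 218, 997]

12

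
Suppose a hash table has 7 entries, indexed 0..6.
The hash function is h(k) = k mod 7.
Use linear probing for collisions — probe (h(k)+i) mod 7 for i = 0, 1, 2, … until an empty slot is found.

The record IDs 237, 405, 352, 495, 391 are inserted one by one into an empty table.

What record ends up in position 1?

Insert 237: h=6, slot 6 empty -> index 6.
Insert 405: h=6, slot 6 occupied -> index 0.
Insert 352: h=2, slot 2 empty -> index 2.
Insert 495: h=5, slot 5 empty -> index 5.
Insert 391: h=6, slots 6,0 occupied -> index 1.
Table: [405, 391, 352, ∅, ∅, 495, 237]

391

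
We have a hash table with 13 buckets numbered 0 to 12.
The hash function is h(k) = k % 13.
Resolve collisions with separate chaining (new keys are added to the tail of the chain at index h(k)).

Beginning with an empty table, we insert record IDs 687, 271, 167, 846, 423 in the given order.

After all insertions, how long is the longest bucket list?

3

687 → bucket 11
271 → bucket 11 (collision)
167 → bucket 11 (collision)
846 → bucket 1
423 → bucket 7
Final buckets:
0: —
1: 846
2: —
3: —
4: —
5: —
6: —
7: 423
8: —
9: —
10: —
11: 687 -> 271 -> 167
12: —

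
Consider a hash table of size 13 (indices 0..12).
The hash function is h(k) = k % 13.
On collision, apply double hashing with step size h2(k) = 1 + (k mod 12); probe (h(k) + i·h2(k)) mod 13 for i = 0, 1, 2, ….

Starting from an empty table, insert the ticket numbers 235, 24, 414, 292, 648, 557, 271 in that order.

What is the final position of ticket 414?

5

235 hashes to 1; slot 1 is free → place at 1.
24 hashes to 11; slot 11 is free → place at 11.
414 hashes to 11, h2=7; 11 taken → place at 5.
292 hashes to 6; slot 6 is free → place at 6.
648 hashes to 11, h2=1; 11 taken → place at 12.
557 hashes to 11, h2=6; 11 taken → place at 4.
271 hashes to 11, h2=8; 11,6,1 taken → place at 9.
Table: [—, 235, —, —, 557, 414, 292, —, —, 271, —, 24, 648]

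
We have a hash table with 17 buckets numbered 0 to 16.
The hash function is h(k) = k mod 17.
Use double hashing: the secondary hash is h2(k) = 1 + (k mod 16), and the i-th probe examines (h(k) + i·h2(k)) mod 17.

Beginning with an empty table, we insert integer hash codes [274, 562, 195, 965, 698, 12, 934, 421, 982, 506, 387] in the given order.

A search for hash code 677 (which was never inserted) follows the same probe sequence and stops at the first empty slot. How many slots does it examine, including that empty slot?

3

274 hashes to 2; slot 2 is free => place at 2.
562 hashes to 1; slot 1 is free => place at 1.
195 hashes to 8; slot 8 is free => place at 8.
965 hashes to 13; slot 13 is free => place at 13.
698 hashes to 1, h2=11; 1 taken => place at 12.
12 hashes to 12, h2=13; 12,8 taken => place at 4.
934 hashes to 16; slot 16 is free => place at 16.
421 hashes to 13, h2=6; 13,2,8 taken => place at 14.
982 hashes to 13, h2=7; 13 taken => place at 3.
506 hashes to 13, h2=11; 13 taken => place at 7.
387 hashes to 13, h2=4; 13 taken => place at 0.
Table: [387, 562, 274, 982, 12, -, -, 506, 195, -, -, -, 698, 965, 421, -, 934]
Lookup 677: h=14, h2=6, probe 14,3,9 → slot 9 empty, not found.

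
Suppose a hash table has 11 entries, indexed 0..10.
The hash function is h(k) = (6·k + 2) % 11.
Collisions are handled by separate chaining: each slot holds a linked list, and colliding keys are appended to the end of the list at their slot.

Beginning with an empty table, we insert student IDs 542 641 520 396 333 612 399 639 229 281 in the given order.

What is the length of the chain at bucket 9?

5

Insert 542: h=9, bucket 9 empty → new chain.
Insert 641: h=9, bucket 9 nonempty → append to chain.
Insert 520: h=9, bucket 9 nonempty → append to chain.
Insert 396: h=2, bucket 2 empty → new chain.
Insert 333: h=9, bucket 9 nonempty → append to chain.
Insert 612: h=0, bucket 0 empty → new chain.
Insert 399: h=9, bucket 9 nonempty → append to chain.
Insert 639: h=8, bucket 8 empty → new chain.
Insert 229: h=1, bucket 1 empty → new chain.
Insert 281: h=5, bucket 5 empty → new chain.
Final buckets:
0: 612
1: 229
2: 396
3: _
4: _
5: 281
6: _
7: _
8: 639
9: 542 -> 641 -> 520 -> 333 -> 399
10: _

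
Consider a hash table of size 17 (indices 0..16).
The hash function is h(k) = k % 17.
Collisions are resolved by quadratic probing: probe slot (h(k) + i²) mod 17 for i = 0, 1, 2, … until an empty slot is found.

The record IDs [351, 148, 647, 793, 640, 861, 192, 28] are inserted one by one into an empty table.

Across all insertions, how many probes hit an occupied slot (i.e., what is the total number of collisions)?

Insert 351: h=11, slot 11 empty → index 11.
Insert 148: h=12, slot 12 empty → index 12.
Insert 647: h=1, slot 1 empty → index 1.
Insert 793: h=11, slots 11,12 occupied → index 15.
Insert 640: h=11, slots 11,12,15 occupied → index 3.
Insert 861: h=11, slots 11,12,15,3 occupied → index 10.
Insert 192: h=5, slot 5 empty → index 5.
Insert 28: h=11, slots 11,12,15,3,10 occupied → index 2.
Table: [_, 647, 28, 640, _, 192, _, _, _, _, 861, 351, 148, _, _, 793, _]

14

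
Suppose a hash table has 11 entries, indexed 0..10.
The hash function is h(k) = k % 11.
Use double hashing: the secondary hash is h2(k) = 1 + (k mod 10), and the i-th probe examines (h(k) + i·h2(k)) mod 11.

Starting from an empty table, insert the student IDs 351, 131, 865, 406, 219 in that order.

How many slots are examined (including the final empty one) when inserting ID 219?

351: h=10 → slot 10
131: h=10, h2=2, probe 10,1 → slot 1
865: h=7 → slot 7
406: h=10, h2=7, probe 10,6 → slot 6
219: h=10, h2=10, probe 10,9 → slot 9
Table: [_, 131, _, _, _, _, 406, 865, _, 219, 351]

2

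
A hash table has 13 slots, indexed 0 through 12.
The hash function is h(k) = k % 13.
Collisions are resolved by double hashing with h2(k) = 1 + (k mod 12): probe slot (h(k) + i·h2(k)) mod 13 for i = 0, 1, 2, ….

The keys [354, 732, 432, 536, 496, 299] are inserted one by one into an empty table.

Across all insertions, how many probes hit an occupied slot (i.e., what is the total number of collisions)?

3

354: h=3 => slot 3
732: h=4 => slot 4
432: h=3, h2=1, probe 3,4,5 => slot 5
536: h=3, h2=9, probe 3,12 => slot 12
496: h=2 => slot 2
299: h=0 => slot 0
Table: [299, ., 496, 354, 732, 432, ., ., ., ., ., ., 536]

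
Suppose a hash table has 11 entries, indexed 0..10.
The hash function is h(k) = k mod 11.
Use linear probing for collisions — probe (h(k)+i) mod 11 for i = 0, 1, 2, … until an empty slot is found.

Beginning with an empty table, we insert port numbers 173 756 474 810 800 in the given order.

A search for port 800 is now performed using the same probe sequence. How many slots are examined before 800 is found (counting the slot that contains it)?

3

173 hashes to 8; slot 8 is free -> place at 8.
756 hashes to 8; 8 taken -> place at 9.
474 hashes to 1; slot 1 is free -> place at 1.
810 hashes to 7; slot 7 is free -> place at 7.
800 hashes to 8; 8,9 taken -> place at 10.
Table: [-, 474, -, -, -, -, -, 810, 173, 756, 800]
Lookup 800: h=8, probe 8,9,10 → found at 10.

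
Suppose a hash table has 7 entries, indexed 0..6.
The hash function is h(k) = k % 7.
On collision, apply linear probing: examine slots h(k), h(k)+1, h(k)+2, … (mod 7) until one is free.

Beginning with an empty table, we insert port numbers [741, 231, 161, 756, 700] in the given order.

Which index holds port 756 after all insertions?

2

741 hashes to 6; slot 6 is free => place at 6.
231 hashes to 0; slot 0 is free => place at 0.
161 hashes to 0; 0 taken => place at 1.
756 hashes to 0; 0,1 taken => place at 2.
700 hashes to 0; 0,1,2 taken => place at 3.
Table: [231, 161, 756, 700, ∅, ∅, 741]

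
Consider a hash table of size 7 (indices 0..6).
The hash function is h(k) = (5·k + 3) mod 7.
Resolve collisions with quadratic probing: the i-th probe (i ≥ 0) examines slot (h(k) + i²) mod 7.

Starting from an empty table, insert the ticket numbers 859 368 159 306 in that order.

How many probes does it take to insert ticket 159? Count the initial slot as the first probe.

2

Insert 859: h=0, slot 0 empty -> index 0.
Insert 368: h=2, slot 2 empty -> index 2.
Insert 159: h=0, slot 0 occupied -> index 1.
Insert 306: h=0, slots 0,1 occupied -> index 4.
Table: [859, 159, 368, ., 306, ., .]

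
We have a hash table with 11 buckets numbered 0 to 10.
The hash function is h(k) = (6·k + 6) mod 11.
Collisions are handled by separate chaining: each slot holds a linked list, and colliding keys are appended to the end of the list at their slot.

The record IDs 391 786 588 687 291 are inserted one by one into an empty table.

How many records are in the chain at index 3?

391 -> bucket 9
786 -> bucket 3
588 -> bucket 3 (collision)
687 -> bucket 3 (collision)
291 -> bucket 3 (collision)
Final buckets:
0: -
1: -
2: -
3: 786 -> 588 -> 687 -> 291
4: -
5: -
6: -
7: -
8: -
9: 391
10: -

4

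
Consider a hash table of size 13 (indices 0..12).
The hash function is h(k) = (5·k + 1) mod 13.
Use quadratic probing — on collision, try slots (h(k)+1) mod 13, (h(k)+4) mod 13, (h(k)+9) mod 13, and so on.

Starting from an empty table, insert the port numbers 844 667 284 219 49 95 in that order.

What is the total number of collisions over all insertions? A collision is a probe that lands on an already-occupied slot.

5

844 hashes to 9; slot 9 is free -> place at 9.
667 hashes to 8; slot 8 is free -> place at 8.
284 hashes to 4; slot 4 is free -> place at 4.
219 hashes to 4; 4 taken -> place at 5.
49 hashes to 12; slot 12 is free -> place at 12.
95 hashes to 8; 8,9,12,4 taken -> place at 11.
Table: [., ., ., ., 284, 219, ., ., 667, 844, ., 95, 49]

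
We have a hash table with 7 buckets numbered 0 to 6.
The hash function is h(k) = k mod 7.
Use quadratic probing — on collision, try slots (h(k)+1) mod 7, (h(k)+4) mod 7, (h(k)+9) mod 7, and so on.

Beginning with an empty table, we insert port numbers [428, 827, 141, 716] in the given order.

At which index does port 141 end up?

5

428: h=1 -> slot 1
827: h=1, probe 1,2 -> slot 2
141: h=1, probe 1,2,5 -> slot 5
716: h=2, probe 2,3 -> slot 3
Table: [∅, 428, 827, 716, ∅, 141, ∅]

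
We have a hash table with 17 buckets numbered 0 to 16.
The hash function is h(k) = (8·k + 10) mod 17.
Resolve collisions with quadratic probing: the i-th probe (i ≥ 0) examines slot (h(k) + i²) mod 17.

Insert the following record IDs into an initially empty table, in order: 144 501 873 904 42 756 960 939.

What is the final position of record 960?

5

144 hashes to 6; slot 6 is free → place at 6.
501 hashes to 6; 6 taken → place at 7.
873 hashes to 7; 7 taken → place at 8.
904 hashes to 0; slot 0 is free → place at 0.
42 hashes to 6; 6,7 taken → place at 10.
756 hashes to 6; 6,7,10 taken → place at 15.
960 hashes to 6; 6,7,10,15 taken → place at 5.
939 hashes to 8; 8 taken → place at 9.
Table: [904, ., ., ., ., 960, 144, 501, 873, 939, 42, ., ., ., ., 756, .]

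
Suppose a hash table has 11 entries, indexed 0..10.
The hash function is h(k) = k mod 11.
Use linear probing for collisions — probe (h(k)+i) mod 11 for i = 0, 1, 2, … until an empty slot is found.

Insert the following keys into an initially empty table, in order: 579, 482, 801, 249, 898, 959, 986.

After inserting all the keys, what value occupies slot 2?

959

579: h=7 => slot 7
482: h=9 => slot 9
801: h=9, probe 9,10 => slot 10
249: h=7, probe 7,8 => slot 8
898: h=7, probe 7,8,9,10,0 => slot 0
959: h=2 => slot 2
986: h=7, probe 7,8,9,10,0,1 => slot 1
Table: [898, 986, 959, —, —, —, —, 579, 249, 482, 801]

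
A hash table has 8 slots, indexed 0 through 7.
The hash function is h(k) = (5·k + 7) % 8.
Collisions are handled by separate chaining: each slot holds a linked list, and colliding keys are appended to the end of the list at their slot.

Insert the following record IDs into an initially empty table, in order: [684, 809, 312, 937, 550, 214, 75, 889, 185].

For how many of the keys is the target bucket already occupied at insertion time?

4

Insert 684: h=3, bucket 3 empty → new chain.
Insert 809: h=4, bucket 4 empty → new chain.
Insert 312: h=7, bucket 7 empty → new chain.
Insert 937: h=4, bucket 4 nonempty → append to chain.
Insert 550: h=5, bucket 5 empty → new chain.
Insert 214: h=5, bucket 5 nonempty → append to chain.
Insert 75: h=6, bucket 6 empty → new chain.
Insert 889: h=4, bucket 4 nonempty → append to chain.
Insert 185: h=4, bucket 4 nonempty → append to chain.
Final buckets:
0: -
1: -
2: -
3: 684
4: 809 -> 937 -> 889 -> 185
5: 550 -> 214
6: 75
7: 312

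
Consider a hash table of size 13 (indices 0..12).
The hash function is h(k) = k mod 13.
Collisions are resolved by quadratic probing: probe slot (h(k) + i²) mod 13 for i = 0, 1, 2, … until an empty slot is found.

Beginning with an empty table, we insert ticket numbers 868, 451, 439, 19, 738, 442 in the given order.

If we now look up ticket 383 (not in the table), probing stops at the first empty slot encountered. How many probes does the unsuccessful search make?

868: h=10 => slot 10
451: h=9 => slot 9
439: h=10, probe 10,11 => slot 11
19: h=6 => slot 6
738: h=10, probe 10,11,1 => slot 1
442: h=0 => slot 0
Table: [442, 738, ., ., ., ., 19, ., ., 451, 868, 439, .]
Lookup 383: h=6, probe 6,7 → slot 7 empty, not found.

2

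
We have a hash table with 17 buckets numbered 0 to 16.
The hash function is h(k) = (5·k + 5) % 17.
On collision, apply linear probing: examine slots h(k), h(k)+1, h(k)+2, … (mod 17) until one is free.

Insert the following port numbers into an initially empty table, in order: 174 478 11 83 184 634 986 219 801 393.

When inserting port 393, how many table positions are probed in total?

174 hashes to 8; slot 8 is free → place at 8.
478 hashes to 15; slot 15 is free → place at 15.
11 hashes to 9; slot 9 is free → place at 9.
83 hashes to 12; slot 12 is free → place at 12.
184 hashes to 7; slot 7 is free → place at 7.
634 hashes to 13; slot 13 is free → place at 13.
986 hashes to 5; slot 5 is free → place at 5.
219 hashes to 12; 12,13 taken → place at 14.
801 hashes to 15; 15 taken → place at 16.
393 hashes to 15; 15,16 taken → place at 0.
Table: [393, ., ., ., ., 986, ., 184, 174, 11, ., ., 83, 634, 219, 478, 801]

3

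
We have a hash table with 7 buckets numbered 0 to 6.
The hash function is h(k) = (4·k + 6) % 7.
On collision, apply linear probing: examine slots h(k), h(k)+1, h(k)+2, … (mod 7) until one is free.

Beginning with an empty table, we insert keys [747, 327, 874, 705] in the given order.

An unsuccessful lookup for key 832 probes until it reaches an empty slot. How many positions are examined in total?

Insert 747: h=5, slot 5 empty -> index 5.
Insert 327: h=5, slot 5 occupied -> index 6.
Insert 874: h=2, slot 2 empty -> index 2.
Insert 705: h=5, slots 5,6 occupied -> index 0.
Table: [705, -, 874, -, -, 747, 327]
Lookup 832: h=2, probe 2,3 → slot 3 empty, not found.

2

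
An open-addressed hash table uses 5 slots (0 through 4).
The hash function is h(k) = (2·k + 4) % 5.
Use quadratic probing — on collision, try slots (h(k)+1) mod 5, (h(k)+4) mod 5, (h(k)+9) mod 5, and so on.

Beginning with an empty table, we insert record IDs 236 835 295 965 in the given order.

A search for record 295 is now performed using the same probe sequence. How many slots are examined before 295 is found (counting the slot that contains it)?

Insert 236: h=1, slot 1 empty -> index 1.
Insert 835: h=4, slot 4 empty -> index 4.
Insert 295: h=4, slot 4 occupied -> index 0.
Insert 965: h=4, slots 4,0 occupied -> index 3.
Table: [295, 236, ., 965, 835]
Lookup 295: h=4, probe 4,0 → found at 0.

2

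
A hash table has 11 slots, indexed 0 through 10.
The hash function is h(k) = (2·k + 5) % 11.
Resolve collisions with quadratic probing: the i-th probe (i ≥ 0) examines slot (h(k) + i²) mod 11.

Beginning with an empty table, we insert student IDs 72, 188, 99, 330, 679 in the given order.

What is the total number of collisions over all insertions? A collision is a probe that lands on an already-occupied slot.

Insert 72: h=6, slot 6 empty => index 6.
Insert 188: h=7, slot 7 empty => index 7.
Insert 99: h=5, slot 5 empty => index 5.
Insert 330: h=5, slots 5,6 occupied => index 9.
Insert 679: h=10, slot 10 empty => index 10.
Table: [-, -, -, -, -, 99, 72, 188, -, 330, 679]

2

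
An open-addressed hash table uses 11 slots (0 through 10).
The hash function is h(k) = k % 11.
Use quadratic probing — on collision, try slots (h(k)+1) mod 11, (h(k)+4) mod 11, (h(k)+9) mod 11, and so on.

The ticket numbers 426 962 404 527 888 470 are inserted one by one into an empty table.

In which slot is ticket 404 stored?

9

426: h=8 → slot 8
962: h=5 → slot 5
404: h=8, probe 8,9 → slot 9
527: h=10 → slot 10
888: h=8, probe 8,9,1 → slot 1
470: h=8, probe 8,9,1,6 → slot 6
Table: [_, 888, _, _, _, 962, 470, _, 426, 404, 527]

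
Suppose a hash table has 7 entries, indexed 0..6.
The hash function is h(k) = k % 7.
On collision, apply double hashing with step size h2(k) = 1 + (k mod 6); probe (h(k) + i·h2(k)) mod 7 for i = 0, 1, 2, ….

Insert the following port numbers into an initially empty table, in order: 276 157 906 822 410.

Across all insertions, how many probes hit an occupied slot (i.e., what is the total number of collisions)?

276: h=3 -> slot 3
157: h=3, h2=2, probe 3,5 -> slot 5
906: h=3, h2=1, probe 3,4 -> slot 4
822: h=3, h2=1, probe 3,4,5,6 -> slot 6
410: h=4, h2=3, probe 4,0 -> slot 0
Table: [410, _, _, 276, 906, 157, 822]

6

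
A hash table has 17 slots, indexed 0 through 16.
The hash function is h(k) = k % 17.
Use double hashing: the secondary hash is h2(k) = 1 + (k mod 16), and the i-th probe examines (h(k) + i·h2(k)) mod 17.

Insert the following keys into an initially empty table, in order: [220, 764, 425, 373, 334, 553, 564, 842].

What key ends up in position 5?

220: h=16 => slot 16
764: h=16, h2=13, probe 16,12 => slot 12
425: h=0 => slot 0
373: h=16, h2=6, probe 16,5 => slot 5
334: h=11 => slot 11
553: h=9 => slot 9
564: h=3 => slot 3
842: h=9, h2=11, probe 9,3,14 => slot 14
Table: [425, ∅, ∅, 564, ∅, 373, ∅, ∅, ∅, 553, ∅, 334, 764, ∅, 842, ∅, 220]

373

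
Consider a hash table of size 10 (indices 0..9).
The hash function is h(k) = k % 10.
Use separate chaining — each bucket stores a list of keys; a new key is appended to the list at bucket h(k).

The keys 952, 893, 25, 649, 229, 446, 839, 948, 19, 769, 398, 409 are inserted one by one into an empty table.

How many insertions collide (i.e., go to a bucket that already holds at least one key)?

6

Insert 952: h=2, bucket 2 empty -> new chain.
Insert 893: h=3, bucket 3 empty -> new chain.
Insert 25: h=5, bucket 5 empty -> new chain.
Insert 649: h=9, bucket 9 empty -> new chain.
Insert 229: h=9, bucket 9 nonempty -> append to chain.
Insert 446: h=6, bucket 6 empty -> new chain.
Insert 839: h=9, bucket 9 nonempty -> append to chain.
Insert 948: h=8, bucket 8 empty -> new chain.
Insert 19: h=9, bucket 9 nonempty -> append to chain.
Insert 769: h=9, bucket 9 nonempty -> append to chain.
Insert 398: h=8, bucket 8 nonempty -> append to chain.
Insert 409: h=9, bucket 9 nonempty -> append to chain.
Final buckets:
0: _
1: _
2: 952
3: 893
4: _
5: 25
6: 446
7: _
8: 948 -> 398
9: 649 -> 229 -> 839 -> 19 -> 769 -> 409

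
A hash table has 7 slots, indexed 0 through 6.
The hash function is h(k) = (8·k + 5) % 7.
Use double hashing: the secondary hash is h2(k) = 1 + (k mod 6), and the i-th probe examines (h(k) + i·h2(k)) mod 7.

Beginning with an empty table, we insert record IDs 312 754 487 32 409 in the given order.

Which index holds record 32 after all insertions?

312 hashes to 2; slot 2 is free → place at 2.
754 hashes to 3; slot 3 is free → place at 3.
487 hashes to 2, h2=2; 2 taken → place at 4.
32 hashes to 2, h2=3; 2 taken → place at 5.
409 hashes to 1; slot 1 is free → place at 1.
Table: [., 409, 312, 754, 487, 32, .]

5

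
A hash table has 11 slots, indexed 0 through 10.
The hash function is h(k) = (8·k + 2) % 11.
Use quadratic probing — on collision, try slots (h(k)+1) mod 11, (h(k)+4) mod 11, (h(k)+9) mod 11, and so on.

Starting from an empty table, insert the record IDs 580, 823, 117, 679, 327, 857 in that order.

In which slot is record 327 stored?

Insert 580: h=0, slot 0 empty => index 0.
Insert 823: h=8, slot 8 empty => index 8.
Insert 117: h=3, slot 3 empty => index 3.
Insert 679: h=0, slot 0 occupied => index 1.
Insert 327: h=0, slots 0,1 occupied => index 4.
Insert 857: h=5, slot 5 empty => index 5.
Table: [580, 679, _, 117, 327, 857, _, _, 823, _, _]

4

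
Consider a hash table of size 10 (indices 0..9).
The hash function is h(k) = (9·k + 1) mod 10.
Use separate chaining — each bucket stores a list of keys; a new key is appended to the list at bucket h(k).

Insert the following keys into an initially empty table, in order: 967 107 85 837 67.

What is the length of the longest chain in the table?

Insert 967: h=4, bucket 4 empty → new chain.
Insert 107: h=4, bucket 4 nonempty → append to chain.
Insert 85: h=6, bucket 6 empty → new chain.
Insert 837: h=4, bucket 4 nonempty → append to chain.
Insert 67: h=4, bucket 4 nonempty → append to chain.
Final buckets:
0: -
1: -
2: -
3: -
4: 967 -> 107 -> 837 -> 67
5: -
6: 85
7: -
8: -
9: -

4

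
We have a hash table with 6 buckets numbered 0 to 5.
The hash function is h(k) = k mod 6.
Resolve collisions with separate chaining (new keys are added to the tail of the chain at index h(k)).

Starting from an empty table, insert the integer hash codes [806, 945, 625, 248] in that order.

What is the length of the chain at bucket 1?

1

806 -> bucket 2
945 -> bucket 3
625 -> bucket 1
248 -> bucket 2 (collision)
Final buckets:
0: _
1: 625
2: 806 -> 248
3: 945
4: _
5: _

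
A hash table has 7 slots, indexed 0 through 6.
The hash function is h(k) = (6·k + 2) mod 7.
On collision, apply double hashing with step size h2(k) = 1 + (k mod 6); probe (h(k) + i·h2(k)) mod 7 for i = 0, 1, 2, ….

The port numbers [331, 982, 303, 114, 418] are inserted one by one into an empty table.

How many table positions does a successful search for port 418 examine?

331: h=0 => slot 0
982: h=0, h2=5, probe 0,5 => slot 5
303: h=0, h2=4, probe 0,4 => slot 4
114: h=0, h2=1, probe 0,1 => slot 1
418: h=4, h2=5, probe 4,2 => slot 2
Table: [331, 114, 418, ∅, 303, 982, ∅]
Lookup 418: h=4, h2=5, probe 4,2 → found at 2.

2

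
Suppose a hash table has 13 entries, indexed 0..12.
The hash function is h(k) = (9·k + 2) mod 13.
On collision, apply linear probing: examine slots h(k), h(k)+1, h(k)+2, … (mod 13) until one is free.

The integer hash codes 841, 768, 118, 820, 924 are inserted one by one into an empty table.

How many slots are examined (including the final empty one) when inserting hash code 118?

841 hashes to 5; slot 5 is free → place at 5.
768 hashes to 11; slot 11 is free → place at 11.
118 hashes to 11; 11 taken → place at 12.
820 hashes to 11; 11,12 taken → place at 0.
924 hashes to 11; 11,12,0 taken → place at 1.
Table: [820, 924, _, _, _, 841, _, _, _, _, _, 768, 118]

2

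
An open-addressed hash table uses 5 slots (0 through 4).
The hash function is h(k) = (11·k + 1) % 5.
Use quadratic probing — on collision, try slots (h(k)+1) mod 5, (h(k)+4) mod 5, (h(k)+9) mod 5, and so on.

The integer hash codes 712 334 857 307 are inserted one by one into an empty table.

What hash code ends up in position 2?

712 hashes to 3; slot 3 is free => place at 3.
334 hashes to 0; slot 0 is free => place at 0.
857 hashes to 3; 3 taken => place at 4.
307 hashes to 3; 3,4 taken => place at 2.
Table: [334, _, 307, 712, 857]

307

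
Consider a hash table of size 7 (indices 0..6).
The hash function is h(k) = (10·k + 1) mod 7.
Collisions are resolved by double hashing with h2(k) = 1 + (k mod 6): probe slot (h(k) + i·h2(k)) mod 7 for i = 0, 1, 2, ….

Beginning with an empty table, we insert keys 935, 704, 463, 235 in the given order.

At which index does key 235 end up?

1

935 hashes to 6; slot 6 is free => place at 6.
704 hashes to 6, h2=3; 6 taken => place at 2.
463 hashes to 4; slot 4 is free => place at 4.
235 hashes to 6, h2=2; 6 taken => place at 1.
Table: [—, 235, 704, —, 463, —, 935]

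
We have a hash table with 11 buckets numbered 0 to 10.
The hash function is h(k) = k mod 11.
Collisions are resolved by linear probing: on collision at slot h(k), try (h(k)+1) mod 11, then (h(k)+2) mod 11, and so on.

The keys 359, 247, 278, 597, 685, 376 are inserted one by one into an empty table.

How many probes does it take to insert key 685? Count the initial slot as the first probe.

Insert 359: h=7, slot 7 empty => index 7.
Insert 247: h=5, slot 5 empty => index 5.
Insert 278: h=3, slot 3 empty => index 3.
Insert 597: h=3, slot 3 occupied => index 4.
Insert 685: h=3, slots 3,4,5 occupied => index 6.
Insert 376: h=2, slot 2 empty => index 2.
Table: [_, _, 376, 278, 597, 247, 685, 359, _, _, _]

4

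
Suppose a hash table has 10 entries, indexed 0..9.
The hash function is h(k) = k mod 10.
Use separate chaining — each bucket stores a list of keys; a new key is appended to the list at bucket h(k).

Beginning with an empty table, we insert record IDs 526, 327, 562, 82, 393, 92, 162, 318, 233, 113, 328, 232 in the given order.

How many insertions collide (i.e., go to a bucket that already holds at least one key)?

Insert 526: h=6, bucket 6 empty → new chain.
Insert 327: h=7, bucket 7 empty → new chain.
Insert 562: h=2, bucket 2 empty → new chain.
Insert 82: h=2, bucket 2 nonempty → append to chain.
Insert 393: h=3, bucket 3 empty → new chain.
Insert 92: h=2, bucket 2 nonempty → append to chain.
Insert 162: h=2, bucket 2 nonempty → append to chain.
Insert 318: h=8, bucket 8 empty → new chain.
Insert 233: h=3, bucket 3 nonempty → append to chain.
Insert 113: h=3, bucket 3 nonempty → append to chain.
Insert 328: h=8, bucket 8 nonempty → append to chain.
Insert 232: h=2, bucket 2 nonempty → append to chain.
Final buckets:
0: ∅
1: ∅
2: 562 -> 82 -> 92 -> 162 -> 232
3: 393 -> 233 -> 113
4: ∅
5: ∅
6: 526
7: 327
8: 318 -> 328
9: ∅

7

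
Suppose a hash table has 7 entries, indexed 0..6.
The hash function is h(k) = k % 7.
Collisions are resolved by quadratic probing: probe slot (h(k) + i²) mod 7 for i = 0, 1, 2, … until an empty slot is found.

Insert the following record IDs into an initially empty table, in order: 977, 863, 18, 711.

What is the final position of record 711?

977: h=4 -> slot 4
863: h=2 -> slot 2
18: h=4, probe 4,5 -> slot 5
711: h=4, probe 4,5,1 -> slot 1
Table: [∅, 711, 863, ∅, 977, 18, ∅]

1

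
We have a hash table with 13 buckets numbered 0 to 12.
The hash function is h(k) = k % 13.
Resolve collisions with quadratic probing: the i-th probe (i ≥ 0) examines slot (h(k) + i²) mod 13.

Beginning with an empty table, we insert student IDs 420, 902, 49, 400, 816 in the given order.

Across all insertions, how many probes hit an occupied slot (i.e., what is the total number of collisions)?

Insert 420: h=4, slot 4 empty → index 4.
Insert 902: h=5, slot 5 empty → index 5.
Insert 49: h=10, slot 10 empty → index 10.
Insert 400: h=10, slot 10 occupied → index 11.
Insert 816: h=10, slots 10,11 occupied → index 1.
Table: [∅, 816, ∅, ∅, 420, 902, ∅, ∅, ∅, ∅, 49, 400, ∅]

3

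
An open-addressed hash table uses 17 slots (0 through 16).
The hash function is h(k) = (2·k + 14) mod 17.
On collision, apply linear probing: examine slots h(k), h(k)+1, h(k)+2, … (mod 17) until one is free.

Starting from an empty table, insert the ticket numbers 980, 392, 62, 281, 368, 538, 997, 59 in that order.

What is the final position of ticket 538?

5

980 hashes to 2; slot 2 is free → place at 2.
392 hashes to 16; slot 16 is free → place at 16.
62 hashes to 2; 2 taken → place at 3.
281 hashes to 15; slot 15 is free → place at 15.
368 hashes to 2; 2,3 taken → place at 4.
538 hashes to 2; 2,3,4 taken → place at 5.
997 hashes to 2; 2,3,4,5 taken → place at 6.
59 hashes to 13; slot 13 is free → place at 13.
Table: [-, -, 980, 62, 368, 538, 997, -, -, -, -, -, -, 59, -, 281, 392]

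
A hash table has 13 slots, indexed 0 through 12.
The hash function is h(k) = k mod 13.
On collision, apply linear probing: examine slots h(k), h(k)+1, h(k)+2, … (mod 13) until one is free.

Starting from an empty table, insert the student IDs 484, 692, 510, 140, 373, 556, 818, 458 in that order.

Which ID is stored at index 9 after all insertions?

373

Insert 484: h=3, slot 3 empty -> index 3.
Insert 692: h=3, slot 3 occupied -> index 4.
Insert 510: h=3, slots 3,4 occupied -> index 5.
Insert 140: h=10, slot 10 empty -> index 10.
Insert 373: h=9, slot 9 empty -> index 9.
Insert 556: h=10, slot 10 occupied -> index 11.
Insert 818: h=12, slot 12 empty -> index 12.
Insert 458: h=3, slots 3,4,5 occupied -> index 6.
Table: [_, _, _, 484, 692, 510, 458, _, _, 373, 140, 556, 818]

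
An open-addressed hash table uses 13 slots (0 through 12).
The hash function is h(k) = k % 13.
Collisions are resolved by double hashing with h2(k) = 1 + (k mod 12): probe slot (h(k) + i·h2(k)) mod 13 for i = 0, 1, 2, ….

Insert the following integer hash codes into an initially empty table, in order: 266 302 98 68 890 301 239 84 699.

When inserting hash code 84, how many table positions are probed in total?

3

266: h=6 → slot 6
302: h=3 → slot 3
98: h=7 → slot 7
68: h=3, h2=9, probe 3,12 → slot 12
890: h=6, h2=3, probe 6,9 → slot 9
301: h=2 → slot 2
239: h=5 → slot 5
84: h=6, h2=1, probe 6,7,8 → slot 8
699: h=10 → slot 10
Table: [_, _, 301, 302, _, 239, 266, 98, 84, 890, 699, _, 68]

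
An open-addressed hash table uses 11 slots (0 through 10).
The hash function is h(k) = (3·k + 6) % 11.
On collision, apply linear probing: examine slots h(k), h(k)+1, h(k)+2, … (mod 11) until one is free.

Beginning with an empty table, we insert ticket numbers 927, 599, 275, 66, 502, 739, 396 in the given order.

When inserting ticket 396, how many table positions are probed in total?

927 hashes to 4; slot 4 is free → place at 4.
599 hashes to 10; slot 10 is free → place at 10.
275 hashes to 6; slot 6 is free → place at 6.
66 hashes to 6; 6 taken → place at 7.
502 hashes to 5; slot 5 is free → place at 5.
739 hashes to 1; slot 1 is free → place at 1.
396 hashes to 6; 6,7 taken → place at 8.
Table: [., 739, ., ., 927, 502, 275, 66, 396, ., 599]

3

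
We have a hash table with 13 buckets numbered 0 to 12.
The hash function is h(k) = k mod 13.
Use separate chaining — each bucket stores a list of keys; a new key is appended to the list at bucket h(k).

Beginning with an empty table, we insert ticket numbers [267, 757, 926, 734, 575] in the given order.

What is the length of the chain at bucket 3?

3

267 → bucket 7
757 → bucket 3
926 → bucket 3 (collision)
734 → bucket 6
575 → bucket 3 (collision)
Final buckets:
0: ∅
1: ∅
2: ∅
3: 757 -> 926 -> 575
4: ∅
5: ∅
6: 734
7: 267
8: ∅
9: ∅
10: ∅
11: ∅
12: ∅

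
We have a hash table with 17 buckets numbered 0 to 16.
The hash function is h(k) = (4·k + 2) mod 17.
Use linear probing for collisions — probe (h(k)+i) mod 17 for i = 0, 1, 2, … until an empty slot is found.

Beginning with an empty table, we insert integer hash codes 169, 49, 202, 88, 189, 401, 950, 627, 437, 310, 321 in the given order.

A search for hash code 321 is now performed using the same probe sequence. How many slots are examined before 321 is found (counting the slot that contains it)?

9

Insert 169: h=15, slot 15 empty => index 15.
Insert 49: h=11, slot 11 empty => index 11.
Insert 202: h=11, slot 11 occupied => index 12.
Insert 88: h=14, slot 14 empty => index 14.
Insert 189: h=10, slot 10 empty => index 10.
Insert 401: h=8, slot 8 empty => index 8.
Insert 950: h=11, slots 11,12 occupied => index 13.
Insert 627: h=11, slots 11,12,13,14,15 occupied => index 16.
Insert 437: h=16, slot 16 occupied => index 0.
Insert 310: h=1, slot 1 empty => index 1.
Insert 321: h=11, slots 11,12,13,14,15,16,0,1 occupied => index 2.
Table: [437, 310, 321, -, -, -, -, -, 401, -, 189, 49, 202, 950, 88, 169, 627]
Lookup 321: h=11, probe 11,12,13,14,15,16,0,1,2 → found at 2.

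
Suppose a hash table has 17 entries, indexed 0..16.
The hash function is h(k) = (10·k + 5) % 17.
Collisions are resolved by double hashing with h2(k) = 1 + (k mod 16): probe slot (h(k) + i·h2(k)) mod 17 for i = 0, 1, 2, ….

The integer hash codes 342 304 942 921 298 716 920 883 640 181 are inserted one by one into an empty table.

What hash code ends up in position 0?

920

342 hashes to 8; slot 8 is free → place at 8.
304 hashes to 2; slot 2 is free → place at 2.
942 hashes to 7; slot 7 is free → place at 7.
921 hashes to 1; slot 1 is free → place at 1.
298 hashes to 10; slot 10 is free → place at 10.
716 hashes to 8, h2=13; 8 taken → place at 4.
920 hashes to 8, h2=9; 8 taken → place at 0.
883 hashes to 12; slot 12 is free → place at 12.
640 hashes to 13; slot 13 is free → place at 13.
181 hashes to 13, h2=6; 13,2,8 taken → place at 14.
Table: [920, 921, 304, _, 716, _, _, 942, 342, _, 298, _, 883, 640, 181, _, _]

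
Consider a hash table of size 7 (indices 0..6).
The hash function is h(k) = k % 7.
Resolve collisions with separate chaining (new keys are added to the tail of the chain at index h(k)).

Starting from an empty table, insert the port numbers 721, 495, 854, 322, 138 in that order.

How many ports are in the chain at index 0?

3

721 -> bucket 0
495 -> bucket 5
854 -> bucket 0 (collision)
322 -> bucket 0 (collision)
138 -> bucket 5 (collision)
Final buckets:
0: 721 -> 854 -> 322
1: -
2: -
3: -
4: -
5: 495 -> 138
6: -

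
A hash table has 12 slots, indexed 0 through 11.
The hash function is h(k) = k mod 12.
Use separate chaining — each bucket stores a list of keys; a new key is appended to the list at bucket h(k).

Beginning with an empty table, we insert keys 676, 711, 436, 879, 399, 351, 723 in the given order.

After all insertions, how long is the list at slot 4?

Insert 676: h=4, bucket 4 empty -> new chain.
Insert 711: h=3, bucket 3 empty -> new chain.
Insert 436: h=4, bucket 4 nonempty -> append to chain.
Insert 879: h=3, bucket 3 nonempty -> append to chain.
Insert 399: h=3, bucket 3 nonempty -> append to chain.
Insert 351: h=3, bucket 3 nonempty -> append to chain.
Insert 723: h=3, bucket 3 nonempty -> append to chain.
Final buckets:
0: _
1: _
2: _
3: 711 -> 879 -> 399 -> 351 -> 723
4: 676 -> 436
5: _
6: _
7: _
8: _
9: _
10: _
11: _

2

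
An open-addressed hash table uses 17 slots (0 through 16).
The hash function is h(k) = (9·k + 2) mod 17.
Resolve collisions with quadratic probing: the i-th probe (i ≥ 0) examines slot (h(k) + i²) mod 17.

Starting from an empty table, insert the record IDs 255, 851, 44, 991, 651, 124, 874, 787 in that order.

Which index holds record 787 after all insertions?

255: h=2 → slot 2
851: h=11 → slot 11
44: h=7 → slot 7
991: h=13 → slot 13
651: h=13, probe 13,14 → slot 14
124: h=13, probe 13,14,0 → slot 0
874: h=14, probe 14,15 → slot 15
787: h=13, probe 13,14,0,5 → slot 5
Table: [124, -, 255, -, -, 787, -, 44, -, -, -, 851, -, 991, 651, 874, -]

5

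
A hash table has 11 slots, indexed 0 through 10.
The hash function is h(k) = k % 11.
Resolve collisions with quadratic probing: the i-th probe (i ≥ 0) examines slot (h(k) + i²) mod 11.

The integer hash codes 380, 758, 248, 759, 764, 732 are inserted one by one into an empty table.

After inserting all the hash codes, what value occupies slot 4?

Insert 380: h=6, slot 6 empty -> index 6.
Insert 758: h=10, slot 10 empty -> index 10.
Insert 248: h=6, slot 6 occupied -> index 7.
Insert 759: h=0, slot 0 empty -> index 0.
Insert 764: h=5, slot 5 empty -> index 5.
Insert 732: h=6, slots 6,7,10 occupied -> index 4.
Table: [759, _, _, _, 732, 764, 380, 248, _, _, 758]

732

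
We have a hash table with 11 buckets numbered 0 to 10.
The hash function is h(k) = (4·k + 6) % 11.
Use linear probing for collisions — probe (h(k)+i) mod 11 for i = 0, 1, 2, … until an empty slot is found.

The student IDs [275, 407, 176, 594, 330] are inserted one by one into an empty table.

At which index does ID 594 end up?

275: h=6 → slot 6
407: h=6, probe 6,7 → slot 7
176: h=6, probe 6,7,8 → slot 8
594: h=6, probe 6,7,8,9 → slot 9
330: h=6, probe 6,7,8,9,10 → slot 10
Table: [-, -, -, -, -, -, 275, 407, 176, 594, 330]

9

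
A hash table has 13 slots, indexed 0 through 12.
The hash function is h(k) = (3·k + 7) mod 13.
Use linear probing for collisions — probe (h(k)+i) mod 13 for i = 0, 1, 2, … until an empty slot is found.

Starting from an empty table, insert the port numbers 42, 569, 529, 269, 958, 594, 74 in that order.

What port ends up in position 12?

42 hashes to 3; slot 3 is free → place at 3.
569 hashes to 11; slot 11 is free → place at 11.
529 hashes to 8; slot 8 is free → place at 8.
269 hashes to 8; 8 taken → place at 9.
958 hashes to 8; 8,9 taken → place at 10.
594 hashes to 8; 8,9,10,11 taken → place at 12.
74 hashes to 8; 8,9,10,11,12 taken → place at 0.
Table: [74, -, -, 42, -, -, -, -, 529, 269, 958, 569, 594]

594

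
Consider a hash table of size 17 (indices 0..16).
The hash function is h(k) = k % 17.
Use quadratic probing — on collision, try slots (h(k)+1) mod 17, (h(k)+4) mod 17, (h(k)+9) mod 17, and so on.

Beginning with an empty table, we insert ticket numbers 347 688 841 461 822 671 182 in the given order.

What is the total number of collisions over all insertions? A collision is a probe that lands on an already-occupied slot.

347: h=7 => slot 7
688: h=8 => slot 8
841: h=8, probe 8,9 => slot 9
461: h=2 => slot 2
822: h=6 => slot 6
671: h=8, probe 8,9,12 => slot 12
182: h=12, probe 12,13 => slot 13
Table: [-, -, 461, -, -, -, 822, 347, 688, 841, -, -, 671, 182, -, -, -]

4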